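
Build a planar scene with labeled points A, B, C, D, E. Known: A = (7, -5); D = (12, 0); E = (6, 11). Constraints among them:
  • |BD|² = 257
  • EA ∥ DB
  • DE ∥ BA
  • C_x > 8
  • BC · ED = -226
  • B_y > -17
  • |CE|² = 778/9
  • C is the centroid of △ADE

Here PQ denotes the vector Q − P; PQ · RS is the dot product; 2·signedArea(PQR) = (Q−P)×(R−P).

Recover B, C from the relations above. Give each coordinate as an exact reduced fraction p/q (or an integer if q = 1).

1. B_x = 13  [DE ∥ BA ∩ EA ∥ DB]
2. B_y = -16  [DE ∥ BA ∩ EA ∥ DB]
   → B = (13, -16)
3. C_x = 25/3  [C is the centroid of △ADE]
4. C_y = 2  [C is the centroid of △ADE]
   → C = (25/3, 2)

B = (13, -16)
C = (25/3, 2)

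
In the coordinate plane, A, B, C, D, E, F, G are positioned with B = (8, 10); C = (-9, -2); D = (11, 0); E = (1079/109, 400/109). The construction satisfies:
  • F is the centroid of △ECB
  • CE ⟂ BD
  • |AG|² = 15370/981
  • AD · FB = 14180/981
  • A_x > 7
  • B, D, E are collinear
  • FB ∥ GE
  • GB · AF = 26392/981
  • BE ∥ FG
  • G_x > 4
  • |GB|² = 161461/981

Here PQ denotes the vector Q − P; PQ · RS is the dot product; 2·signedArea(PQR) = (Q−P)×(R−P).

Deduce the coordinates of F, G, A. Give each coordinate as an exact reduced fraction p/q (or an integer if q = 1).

A = (2414/327, 67/109)
F = (970/327, 424/109)
G = (1591/327, -266/109)

1. F_x = 970/327  [F is the centroid of △ECB]
2. F_y = 424/109  [F is the centroid of △ECB]
   → F = (970/327, 424/109)
3. G_x = 1591/327  [FB ∥ GE ∩ BE ∥ FG]
4. G_y = -266/109  [FB ∥ GE ∩ BE ∥ FG]
   → G = (1591/327, -266/109)
5. A_x = 2414/327  [AD · FB = 14180/981 ∩ GB · AF = 26392/981]
6. A_y = 67/109  [AD · FB = 14180/981 ∩ GB · AF = 26392/981]
   → A = (2414/327, 67/109)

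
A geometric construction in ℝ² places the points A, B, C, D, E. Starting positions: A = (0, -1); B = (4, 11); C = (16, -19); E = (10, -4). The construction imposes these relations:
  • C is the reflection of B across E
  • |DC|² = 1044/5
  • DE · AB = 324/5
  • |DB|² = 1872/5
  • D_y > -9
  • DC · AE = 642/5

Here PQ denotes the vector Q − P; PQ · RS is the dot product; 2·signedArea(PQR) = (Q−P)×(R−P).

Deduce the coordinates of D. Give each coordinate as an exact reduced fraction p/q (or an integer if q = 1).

D = (32/5, -41/5)

1. D_x = 32/5  [DE · AB = 324/5 ∩ DC · AE = 642/5]
2. D_y = -41/5  [DE · AB = 324/5 ∩ DC · AE = 642/5]
   → D = (32/5, -41/5)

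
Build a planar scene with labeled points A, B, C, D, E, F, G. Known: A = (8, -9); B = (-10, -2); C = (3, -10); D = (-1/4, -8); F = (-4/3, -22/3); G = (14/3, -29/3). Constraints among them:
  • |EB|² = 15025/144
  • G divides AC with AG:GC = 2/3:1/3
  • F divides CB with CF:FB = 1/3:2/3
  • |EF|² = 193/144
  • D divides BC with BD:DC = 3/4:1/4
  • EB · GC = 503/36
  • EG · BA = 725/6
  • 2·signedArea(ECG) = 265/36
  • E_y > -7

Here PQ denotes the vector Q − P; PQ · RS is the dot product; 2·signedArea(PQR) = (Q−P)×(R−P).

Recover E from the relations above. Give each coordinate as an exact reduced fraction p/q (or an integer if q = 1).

1. E_x = -3/4  [EB · GC = 503/36 ∩ 2·signedArea(ECG) = 265/36]
2. E_y = -19/3  [EB · GC = 503/36 ∩ 2·signedArea(ECG) = 265/36]
   → E = (-3/4, -19/3)

E = (-3/4, -19/3)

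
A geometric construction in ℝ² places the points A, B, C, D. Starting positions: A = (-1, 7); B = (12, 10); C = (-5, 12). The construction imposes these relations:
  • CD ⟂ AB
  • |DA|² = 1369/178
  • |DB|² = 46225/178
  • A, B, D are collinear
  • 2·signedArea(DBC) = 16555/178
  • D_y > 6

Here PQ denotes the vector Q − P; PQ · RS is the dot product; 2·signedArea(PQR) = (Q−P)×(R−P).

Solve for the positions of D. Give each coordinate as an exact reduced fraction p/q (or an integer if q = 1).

1. D_x = -659/178  [A, B, D are collinear ∩ CD ⟂ AB]
2. D_y = 1135/178  [A, B, D are collinear ∩ CD ⟂ AB]
   → D = (-659/178, 1135/178)

D = (-659/178, 1135/178)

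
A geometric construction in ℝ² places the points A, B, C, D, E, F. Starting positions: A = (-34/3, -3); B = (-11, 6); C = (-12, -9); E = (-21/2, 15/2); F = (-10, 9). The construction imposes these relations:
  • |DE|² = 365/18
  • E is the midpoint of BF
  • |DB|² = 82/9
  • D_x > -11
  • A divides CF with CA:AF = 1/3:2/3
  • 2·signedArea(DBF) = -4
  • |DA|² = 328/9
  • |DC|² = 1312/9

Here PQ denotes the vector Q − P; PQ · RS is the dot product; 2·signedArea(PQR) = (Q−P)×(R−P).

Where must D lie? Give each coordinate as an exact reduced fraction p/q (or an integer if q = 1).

D = (-32/3, 3)

1. D_x = -32/3  [line -3·x + 1·y + -35 = 0 ∩ |DA|² = 328/9]
2. D_y = 3  [line -3·x + 1·y + -35 = 0 ∩ |DA|² = 328/9]
   → D = (-32/3, 3)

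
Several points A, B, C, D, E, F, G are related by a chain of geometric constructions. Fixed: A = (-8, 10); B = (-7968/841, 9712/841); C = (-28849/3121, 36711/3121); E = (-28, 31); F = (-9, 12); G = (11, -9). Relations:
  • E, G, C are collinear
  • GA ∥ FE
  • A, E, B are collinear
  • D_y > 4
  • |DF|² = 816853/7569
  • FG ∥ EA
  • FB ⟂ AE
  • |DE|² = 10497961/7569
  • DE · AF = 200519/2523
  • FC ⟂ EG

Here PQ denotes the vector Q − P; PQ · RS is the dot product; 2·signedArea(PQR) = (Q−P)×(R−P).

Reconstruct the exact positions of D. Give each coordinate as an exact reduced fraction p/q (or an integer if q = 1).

1. D_x = -1815/841  [line 1·x + -2·y + 26551/2523 = 0 ∩ |DE|² = 10497961/7569]
2. D_y = 10553/2523  [line 1·x + -2·y + 26551/2523 = 0 ∩ |DE|² = 10497961/7569]
   → D = (-1815/841, 10553/2523)

D = (-1815/841, 10553/2523)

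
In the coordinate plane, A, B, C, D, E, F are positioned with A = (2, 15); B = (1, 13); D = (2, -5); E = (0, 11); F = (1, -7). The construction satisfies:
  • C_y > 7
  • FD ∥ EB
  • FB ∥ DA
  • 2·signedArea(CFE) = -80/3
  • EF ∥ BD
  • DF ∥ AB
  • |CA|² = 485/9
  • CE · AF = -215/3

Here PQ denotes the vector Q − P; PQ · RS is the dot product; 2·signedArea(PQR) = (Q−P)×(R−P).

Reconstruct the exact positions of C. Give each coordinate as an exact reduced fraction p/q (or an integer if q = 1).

1. C_x = 5/3  [2·signedArea(CFE) = -80/3 ∩ CE · AF = -215/3]
2. C_y = 23/3  [2·signedArea(CFE) = -80/3 ∩ CE · AF = -215/3]
   → C = (5/3, 23/3)

C = (5/3, 23/3)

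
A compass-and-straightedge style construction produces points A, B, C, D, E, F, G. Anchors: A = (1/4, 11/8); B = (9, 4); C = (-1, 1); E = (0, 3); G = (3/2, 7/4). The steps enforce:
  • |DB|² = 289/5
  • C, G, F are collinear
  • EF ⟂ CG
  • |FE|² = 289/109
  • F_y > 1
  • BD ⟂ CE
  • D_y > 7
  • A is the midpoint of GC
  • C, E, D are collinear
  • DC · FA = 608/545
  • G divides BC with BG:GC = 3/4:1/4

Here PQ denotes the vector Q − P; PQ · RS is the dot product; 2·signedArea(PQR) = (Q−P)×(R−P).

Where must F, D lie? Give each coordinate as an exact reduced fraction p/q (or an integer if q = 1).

1. F_x = 51/109  [C, G, F are collinear ∩ EF ⟂ CG]
2. F_y = 157/109  [C, G, F are collinear ∩ EF ⟂ CG]
   → F = (51/109, 157/109)
3. D_x = 11/5  [C, E, D are collinear ∩ BD ⟂ CE]
4. D_y = 37/5  [C, E, D are collinear ∩ BD ⟂ CE]
   → D = (11/5, 37/5)

D = (11/5, 37/5)
F = (51/109, 157/109)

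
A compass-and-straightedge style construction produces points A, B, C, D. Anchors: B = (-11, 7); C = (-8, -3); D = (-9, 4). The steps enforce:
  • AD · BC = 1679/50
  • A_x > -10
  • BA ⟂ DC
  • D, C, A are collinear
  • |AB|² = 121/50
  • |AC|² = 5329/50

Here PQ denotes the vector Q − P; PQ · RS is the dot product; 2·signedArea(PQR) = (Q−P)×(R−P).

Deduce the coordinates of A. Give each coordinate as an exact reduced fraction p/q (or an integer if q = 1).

1. A_x = -473/50  [D, C, A are collinear ∩ BA ⟂ DC]
2. A_y = 361/50  [D, C, A are collinear ∩ BA ⟂ DC]
   → A = (-473/50, 361/50)

A = (-473/50, 361/50)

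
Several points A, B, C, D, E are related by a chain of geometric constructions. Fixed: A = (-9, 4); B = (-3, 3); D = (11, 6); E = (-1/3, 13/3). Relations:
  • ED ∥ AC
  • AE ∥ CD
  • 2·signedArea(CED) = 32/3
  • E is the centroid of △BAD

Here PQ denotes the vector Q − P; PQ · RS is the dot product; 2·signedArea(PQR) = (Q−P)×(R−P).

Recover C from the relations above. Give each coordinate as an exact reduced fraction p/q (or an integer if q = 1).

C = (7/3, 17/3)

1. C_x = 7/3  [AE ∥ CD ∩ ED ∥ AC]
2. C_y = 17/3  [AE ∥ CD ∩ ED ∥ AC]
   → C = (7/3, 17/3)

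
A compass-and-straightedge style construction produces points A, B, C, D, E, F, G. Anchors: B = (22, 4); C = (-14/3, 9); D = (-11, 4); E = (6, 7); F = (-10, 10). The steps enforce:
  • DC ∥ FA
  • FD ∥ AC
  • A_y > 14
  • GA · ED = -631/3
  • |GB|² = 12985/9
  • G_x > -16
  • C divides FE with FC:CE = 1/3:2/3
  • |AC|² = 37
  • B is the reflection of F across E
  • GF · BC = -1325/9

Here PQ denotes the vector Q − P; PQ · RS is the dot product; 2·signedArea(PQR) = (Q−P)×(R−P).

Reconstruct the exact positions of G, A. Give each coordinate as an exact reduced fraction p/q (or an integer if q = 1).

A = (-11/3, 15)
G = (-46/3, 11)

1. G_x = -46/3  [line 80/3·x + -5·y + 4175/9 = 0 ∩ |GB|² = 12985/9]
2. G_y = 11  [line 80/3·x + -5·y + 4175/9 = 0 ∩ |GB|² = 12985/9]
   → G = (-46/3, 11)
3. A_x = -11/3  [GA · ED = -631/3 ∩ FD ∥ AC]
4. A_y = 15  [GA · ED = -631/3 ∩ FD ∥ AC]
   → A = (-11/3, 15)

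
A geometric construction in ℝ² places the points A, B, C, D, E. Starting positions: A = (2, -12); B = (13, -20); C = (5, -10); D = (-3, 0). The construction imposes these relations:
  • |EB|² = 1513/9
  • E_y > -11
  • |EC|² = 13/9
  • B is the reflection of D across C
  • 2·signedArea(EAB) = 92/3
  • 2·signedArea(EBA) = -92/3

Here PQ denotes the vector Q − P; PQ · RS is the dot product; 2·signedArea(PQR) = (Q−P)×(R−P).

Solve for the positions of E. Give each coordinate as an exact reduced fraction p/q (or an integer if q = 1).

E = (4, -32/3)

1. E_x = 4  [line -8·x + -11·y + -256/3 = 0 ∩ |EB|² = 1513/9]
2. E_y = -32/3  [line -8·x + -11·y + -256/3 = 0 ∩ |EB|² = 1513/9]
   → E = (4, -32/3)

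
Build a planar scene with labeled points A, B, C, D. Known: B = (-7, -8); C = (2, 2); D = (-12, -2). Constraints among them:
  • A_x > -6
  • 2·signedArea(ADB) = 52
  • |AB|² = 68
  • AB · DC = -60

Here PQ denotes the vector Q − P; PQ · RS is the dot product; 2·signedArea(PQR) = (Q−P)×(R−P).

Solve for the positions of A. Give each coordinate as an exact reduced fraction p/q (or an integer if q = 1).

1. A_x = -5  [2·signedArea(ADB) = 52 ∩ AB · DC = -60]
2. A_y = 0  [2·signedArea(ADB) = 52 ∩ AB · DC = -60]
   → A = (-5, 0)

A = (-5, 0)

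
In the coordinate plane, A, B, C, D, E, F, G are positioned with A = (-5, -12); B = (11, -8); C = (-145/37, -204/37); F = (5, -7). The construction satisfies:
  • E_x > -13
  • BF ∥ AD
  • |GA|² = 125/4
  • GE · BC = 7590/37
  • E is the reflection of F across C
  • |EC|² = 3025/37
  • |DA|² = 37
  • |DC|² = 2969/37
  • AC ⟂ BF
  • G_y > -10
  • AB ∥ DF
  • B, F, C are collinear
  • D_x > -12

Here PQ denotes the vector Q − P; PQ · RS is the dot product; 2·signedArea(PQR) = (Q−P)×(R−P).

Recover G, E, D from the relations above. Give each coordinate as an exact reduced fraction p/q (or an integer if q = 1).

1. E_x = -475/37  [E is the reflection of F across C]
2. E_y = -149/37  [E is the reflection of F across C]
   → E = (-475/37, -149/37)
3. D_x = -11  [AB ∥ DF ∩ BF ∥ AD]
4. D_y = -11  [AB ∥ DF ∩ BF ∥ AD]
   → D = (-11, -11)
5. G_x = 0  [line 552/37·x + -92/37·y + -874/37 = 0 ∩ |GA|² = 125/4]
6. G_y = -19/2  [line 552/37·x + -92/37·y + -874/37 = 0 ∩ |GA|² = 125/4]
   → G = (0, -19/2)

D = (-11, -11)
E = (-475/37, -149/37)
G = (0, -19/2)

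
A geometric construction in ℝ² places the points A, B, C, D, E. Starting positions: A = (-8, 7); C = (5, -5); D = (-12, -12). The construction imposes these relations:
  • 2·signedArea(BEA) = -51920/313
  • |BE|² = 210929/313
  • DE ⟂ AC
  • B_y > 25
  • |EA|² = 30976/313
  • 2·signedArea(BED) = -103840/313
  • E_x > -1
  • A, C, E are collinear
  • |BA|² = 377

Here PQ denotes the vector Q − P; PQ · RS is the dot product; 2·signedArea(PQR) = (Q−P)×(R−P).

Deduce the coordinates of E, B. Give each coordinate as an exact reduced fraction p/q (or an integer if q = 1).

B = (-4, 26)
E = (-216/313, 79/313)

1. E_x = -216/313  [A, C, E are collinear ∩ DE ⟂ AC]
2. E_y = 79/313  [A, C, E are collinear ∩ DE ⟂ AC]
   → E = (-216/313, 79/313)
3. B_x = -4  [2·signedArea(BED) = -103840/313 ∩ 2·signedArea(BEA) = -51920/313]
4. B_y = 26  [2·signedArea(BED) = -103840/313 ∩ 2·signedArea(BEA) = -51920/313]
   → B = (-4, 26)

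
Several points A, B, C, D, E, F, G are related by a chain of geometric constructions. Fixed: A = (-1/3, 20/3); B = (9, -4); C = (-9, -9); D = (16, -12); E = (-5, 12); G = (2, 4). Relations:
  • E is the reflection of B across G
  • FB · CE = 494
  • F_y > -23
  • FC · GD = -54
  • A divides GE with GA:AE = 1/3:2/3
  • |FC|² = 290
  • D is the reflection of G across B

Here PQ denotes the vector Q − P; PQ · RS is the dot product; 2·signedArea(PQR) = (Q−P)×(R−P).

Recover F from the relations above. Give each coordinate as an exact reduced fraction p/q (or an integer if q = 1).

F = (-20, -22)

1. F_x = -20  [FC · GD = -54 ∩ FB · CE = 494]
2. F_y = -22  [FC · GD = -54 ∩ FB · CE = 494]
   → F = (-20, -22)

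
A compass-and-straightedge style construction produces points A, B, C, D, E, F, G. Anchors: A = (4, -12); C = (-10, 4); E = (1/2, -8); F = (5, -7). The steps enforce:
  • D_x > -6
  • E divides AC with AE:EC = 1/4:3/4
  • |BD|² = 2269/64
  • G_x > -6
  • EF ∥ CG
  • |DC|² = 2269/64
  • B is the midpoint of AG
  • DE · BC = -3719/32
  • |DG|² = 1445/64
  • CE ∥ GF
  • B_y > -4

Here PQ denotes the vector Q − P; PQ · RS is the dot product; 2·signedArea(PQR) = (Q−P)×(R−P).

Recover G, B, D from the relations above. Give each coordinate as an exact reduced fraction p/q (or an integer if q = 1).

1. G_x = -11/2  [CE ∥ GF ∩ EF ∥ CG]
2. G_y = 5  [CE ∥ GF ∩ EF ∥ CG]
   → G = (-11/2, 5)
3. B_x = -3/4  [B is the midpoint of AG]
4. B_y = -7/2  [B is the midpoint of AG]
   → B = (-3/4, -7/2)
5. D_x = -43/8  [line 37/4·x + -15/2·y + 1651/32 = 0 ∩ |DC|² = 2269/64]
6. D_y = 1/4  [line 37/4·x + -15/2·y + 1651/32 = 0 ∩ |DC|² = 2269/64]
   → D = (-43/8, 1/4)

B = (-3/4, -7/2)
D = (-43/8, 1/4)
G = (-11/2, 5)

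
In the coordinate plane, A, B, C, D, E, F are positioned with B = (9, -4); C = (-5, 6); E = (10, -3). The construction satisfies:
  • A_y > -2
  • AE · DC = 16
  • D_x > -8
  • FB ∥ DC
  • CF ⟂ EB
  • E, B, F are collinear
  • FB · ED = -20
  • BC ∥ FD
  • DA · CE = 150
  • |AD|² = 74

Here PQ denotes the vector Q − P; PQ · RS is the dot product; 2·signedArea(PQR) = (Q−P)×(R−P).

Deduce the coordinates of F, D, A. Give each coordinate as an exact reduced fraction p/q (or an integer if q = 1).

1. F_x = 7  [E, B, F are collinear ∩ CF ⟂ EB]
2. F_y = -6  [E, B, F are collinear ∩ CF ⟂ EB]
   → F = (7, -6)
3. D_x = -7  [FB ∥ DC ∩ BC ∥ FD]
4. D_y = 4  [FB ∥ DC ∩ BC ∥ FD]
   → D = (-7, 4)
5. A_x = 0  [AE · DC = 16 ∩ DA · CE = 150]
6. A_y = -1  [AE · DC = 16 ∩ DA · CE = 150]
   → A = (0, -1)

A = (0, -1)
D = (-7, 4)
F = (7, -6)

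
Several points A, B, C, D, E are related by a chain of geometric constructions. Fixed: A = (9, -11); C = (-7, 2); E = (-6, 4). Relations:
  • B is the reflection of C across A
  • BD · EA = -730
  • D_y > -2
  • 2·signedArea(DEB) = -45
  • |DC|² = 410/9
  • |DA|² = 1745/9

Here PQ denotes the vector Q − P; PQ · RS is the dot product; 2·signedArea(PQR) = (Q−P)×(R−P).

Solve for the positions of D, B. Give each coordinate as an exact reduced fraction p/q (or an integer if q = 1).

1. B_x = 25  [B is the reflection of C across A]
2. B_y = -24  [B is the reflection of C across A]
   → B = (25, -24)
3. D_x = -4/3  [2·signedArea(DEB) = -45 ∩ BD · EA = -730]
4. D_y = -5/3  [2·signedArea(DEB) = -45 ∩ BD · EA = -730]
   → D = (-4/3, -5/3)

B = (25, -24)
D = (-4/3, -5/3)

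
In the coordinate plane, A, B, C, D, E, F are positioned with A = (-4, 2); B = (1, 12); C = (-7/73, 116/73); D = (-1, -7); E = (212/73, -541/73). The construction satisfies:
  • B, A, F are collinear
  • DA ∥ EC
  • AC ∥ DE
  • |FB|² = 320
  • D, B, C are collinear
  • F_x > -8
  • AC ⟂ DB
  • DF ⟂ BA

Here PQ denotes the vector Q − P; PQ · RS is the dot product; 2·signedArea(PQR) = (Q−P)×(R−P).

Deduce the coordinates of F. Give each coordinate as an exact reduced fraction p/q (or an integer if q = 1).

1. F_x = -7  [B, A, F are collinear ∩ DF ⟂ BA]
2. F_y = -4  [B, A, F are collinear ∩ DF ⟂ BA]
   → F = (-7, -4)

F = (-7, -4)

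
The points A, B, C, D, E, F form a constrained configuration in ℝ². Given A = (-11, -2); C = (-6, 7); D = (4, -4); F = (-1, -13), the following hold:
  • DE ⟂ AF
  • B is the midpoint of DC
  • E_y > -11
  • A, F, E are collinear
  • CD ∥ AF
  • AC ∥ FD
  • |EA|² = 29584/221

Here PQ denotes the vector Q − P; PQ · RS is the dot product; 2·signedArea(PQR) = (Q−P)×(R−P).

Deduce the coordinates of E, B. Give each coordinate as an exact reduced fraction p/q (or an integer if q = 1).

1. E_x = -711/221  [A, F, E are collinear ∩ DE ⟂ AF]
2. E_y = -2334/221  [A, F, E are collinear ∩ DE ⟂ AF]
   → E = (-711/221, -2334/221)
3. B_x = -1  [B is the midpoint of DC]
4. B_y = 3/2  [B is the midpoint of DC]
   → B = (-1, 3/2)

B = (-1, 3/2)
E = (-711/221, -2334/221)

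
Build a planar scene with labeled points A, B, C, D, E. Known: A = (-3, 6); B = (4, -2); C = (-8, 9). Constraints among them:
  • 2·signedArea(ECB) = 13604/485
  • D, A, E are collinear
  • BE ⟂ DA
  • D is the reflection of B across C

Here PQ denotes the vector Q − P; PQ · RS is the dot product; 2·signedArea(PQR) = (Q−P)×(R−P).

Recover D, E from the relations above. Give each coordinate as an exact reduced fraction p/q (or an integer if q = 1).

1. D_x = -20  [D is the reflection of B across C]
2. D_y = 20  [D is the reflection of B across C]
   → D = (-20, 20)
3. E_x = 2472/485  [D, A, E are collinear ∩ BE ⟂ DA]
4. E_y = -324/485  [D, A, E are collinear ∩ BE ⟂ DA]
   → E = (2472/485, -324/485)

D = (-20, 20)
E = (2472/485, -324/485)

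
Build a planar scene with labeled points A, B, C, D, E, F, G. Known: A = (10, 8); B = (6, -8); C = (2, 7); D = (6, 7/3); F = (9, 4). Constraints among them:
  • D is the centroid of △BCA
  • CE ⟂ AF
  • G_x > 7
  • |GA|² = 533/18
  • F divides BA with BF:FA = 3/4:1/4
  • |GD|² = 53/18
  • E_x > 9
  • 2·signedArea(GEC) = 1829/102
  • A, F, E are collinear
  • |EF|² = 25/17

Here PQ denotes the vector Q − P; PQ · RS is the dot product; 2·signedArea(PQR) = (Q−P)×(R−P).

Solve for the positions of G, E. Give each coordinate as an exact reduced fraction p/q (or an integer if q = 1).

E = (158/17, 88/17)
G = (15/2, 19/6)

1. E_x = 158/17  [A, F, E are collinear ∩ CE ⟂ AF]
2. E_y = 88/17  [A, F, E are collinear ∩ CE ⟂ AF]
   → E = (158/17, 88/17)
3. G_x = 15/2  [line -31/17·x + -124/17·y + 3751/102 = 0 ∩ |GD|² = 53/18]
4. G_y = 19/6  [line -31/17·x + -124/17·y + 3751/102 = 0 ∩ |GD|² = 53/18]
   → G = (15/2, 19/6)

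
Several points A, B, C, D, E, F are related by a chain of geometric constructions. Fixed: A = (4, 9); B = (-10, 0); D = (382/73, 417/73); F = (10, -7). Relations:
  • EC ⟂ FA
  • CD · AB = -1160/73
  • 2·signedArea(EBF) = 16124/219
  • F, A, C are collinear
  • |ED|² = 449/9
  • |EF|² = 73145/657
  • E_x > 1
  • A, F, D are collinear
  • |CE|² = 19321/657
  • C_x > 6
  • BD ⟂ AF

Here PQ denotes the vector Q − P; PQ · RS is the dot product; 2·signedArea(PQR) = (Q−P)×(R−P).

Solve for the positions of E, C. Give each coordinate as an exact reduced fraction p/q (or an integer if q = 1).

C = (498/73, 323/219)
E = (382/219, -94/219)

1. C_x = 498/73  [F, A, C are collinear ∩ CD · AB = -1160/73]
2. C_y = 323/219  [F, A, C are collinear ∩ CD · AB = -1160/73]
   → C = (498/73, 323/219)
3. E_x = 382/219  [2·signedArea(EBF) = 16124/219 ∩ EC ⟂ FA]
4. E_y = -94/219  [2·signedArea(EBF) = 16124/219 ∩ EC ⟂ FA]
   → E = (382/219, -94/219)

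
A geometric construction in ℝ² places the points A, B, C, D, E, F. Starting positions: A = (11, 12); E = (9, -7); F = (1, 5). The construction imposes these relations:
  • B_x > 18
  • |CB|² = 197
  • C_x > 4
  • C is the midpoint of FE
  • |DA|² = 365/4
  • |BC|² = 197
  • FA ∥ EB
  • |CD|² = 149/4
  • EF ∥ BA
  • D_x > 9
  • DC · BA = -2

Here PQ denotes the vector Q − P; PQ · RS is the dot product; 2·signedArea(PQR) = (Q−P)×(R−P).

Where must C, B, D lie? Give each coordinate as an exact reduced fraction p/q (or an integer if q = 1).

B = (19, 0)
C = (5, -1)
D = (10, 5/2)

1. C_x = 5  [C is the midpoint of FE]
2. C_y = -1  [C is the midpoint of FE]
   → C = (5, -1)
3. B_x = 19  [EF ∥ BA ∩ FA ∥ EB]
4. B_y = 0  [EF ∥ BA ∩ FA ∥ EB]
   → B = (19, 0)
5. D_x = 10  [line 8·x + -12·y + -50 = 0 ∩ |CD|² = 149/4]
6. D_y = 5/2  [line 8·x + -12·y + -50 = 0 ∩ |CD|² = 149/4]
   → D = (10, 5/2)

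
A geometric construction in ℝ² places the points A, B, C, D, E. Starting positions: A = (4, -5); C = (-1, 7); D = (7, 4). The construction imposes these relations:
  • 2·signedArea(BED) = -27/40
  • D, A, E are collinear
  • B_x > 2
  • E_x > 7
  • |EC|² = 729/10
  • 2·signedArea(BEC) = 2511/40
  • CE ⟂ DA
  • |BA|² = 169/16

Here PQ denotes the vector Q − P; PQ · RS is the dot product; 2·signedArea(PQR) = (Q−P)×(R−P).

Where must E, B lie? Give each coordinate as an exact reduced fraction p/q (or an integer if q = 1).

B = (11/4, -2)
E = (71/10, 43/10)

1. E_x = 71/10  [D, A, E are collinear ∩ CE ⟂ DA]
2. E_y = 43/10  [D, A, E are collinear ∩ CE ⟂ DA]
   → E = (71/10, 43/10)
3. B_x = 11/4  [2·signedArea(BEC) = 2511/40 ∩ 2·signedArea(BED) = -27/40]
4. B_y = -2  [2·signedArea(BEC) = 2511/40 ∩ 2·signedArea(BED) = -27/40]
   → B = (11/4, -2)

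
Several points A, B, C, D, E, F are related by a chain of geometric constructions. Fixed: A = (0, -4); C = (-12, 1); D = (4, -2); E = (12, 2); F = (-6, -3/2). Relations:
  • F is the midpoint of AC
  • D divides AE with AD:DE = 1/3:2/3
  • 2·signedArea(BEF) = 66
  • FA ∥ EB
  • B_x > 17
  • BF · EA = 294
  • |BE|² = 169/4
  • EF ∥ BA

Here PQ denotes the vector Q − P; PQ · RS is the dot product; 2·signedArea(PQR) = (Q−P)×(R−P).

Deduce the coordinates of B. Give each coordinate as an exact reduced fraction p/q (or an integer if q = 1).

B = (18, -1/2)

1. B_x = 18  [EF ∥ BA ∩ FA ∥ EB]
2. B_y = -1/2  [EF ∥ BA ∩ FA ∥ EB]
   → B = (18, -1/2)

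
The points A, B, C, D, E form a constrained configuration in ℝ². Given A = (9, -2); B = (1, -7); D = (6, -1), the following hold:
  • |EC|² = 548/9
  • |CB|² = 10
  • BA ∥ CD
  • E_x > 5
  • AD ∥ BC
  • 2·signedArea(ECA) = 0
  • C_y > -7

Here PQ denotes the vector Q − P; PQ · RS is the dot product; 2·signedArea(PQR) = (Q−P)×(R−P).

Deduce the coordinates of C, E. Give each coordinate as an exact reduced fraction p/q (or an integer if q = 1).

C = (-2, -6)
E = (16/3, -10/3)

1. C_x = -2  [BA ∥ CD ∩ AD ∥ BC]
2. C_y = -6  [BA ∥ CD ∩ AD ∥ BC]
   → C = (-2, -6)
3. E_x = 16/3  [line -4·x + 11·y + 58 = 0 ∩ |EC|² = 548/9]
4. E_y = -10/3  [line -4·x + 11·y + 58 = 0 ∩ |EC|² = 548/9]
   → E = (16/3, -10/3)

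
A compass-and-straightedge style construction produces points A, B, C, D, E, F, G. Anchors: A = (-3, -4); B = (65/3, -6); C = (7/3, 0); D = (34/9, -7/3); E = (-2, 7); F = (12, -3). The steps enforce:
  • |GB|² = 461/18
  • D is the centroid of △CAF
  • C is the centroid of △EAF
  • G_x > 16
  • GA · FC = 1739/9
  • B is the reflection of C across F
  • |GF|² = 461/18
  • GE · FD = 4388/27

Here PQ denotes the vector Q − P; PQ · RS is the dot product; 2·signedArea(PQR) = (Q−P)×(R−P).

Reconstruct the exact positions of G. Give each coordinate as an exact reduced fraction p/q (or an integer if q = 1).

G = (101/6, -9/2)

1. G_x = 101/6  [GE · FD = 4388/27 ∩ GA · FC = 1739/9]
2. G_y = -9/2  [GE · FD = 4388/27 ∩ GA · FC = 1739/9]
   → G = (101/6, -9/2)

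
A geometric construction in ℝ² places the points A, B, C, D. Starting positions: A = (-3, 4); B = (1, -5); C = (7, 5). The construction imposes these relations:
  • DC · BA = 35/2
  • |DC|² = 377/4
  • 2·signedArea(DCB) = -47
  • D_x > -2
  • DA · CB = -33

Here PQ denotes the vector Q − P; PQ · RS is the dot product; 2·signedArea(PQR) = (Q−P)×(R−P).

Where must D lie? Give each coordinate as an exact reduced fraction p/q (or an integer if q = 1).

1. D_x = -1  [DA · CB = -33 ∩ 2·signedArea(DCB) = -47]
2. D_y = -1/2  [DA · CB = -33 ∩ 2·signedArea(DCB) = -47]
   → D = (-1, -1/2)

D = (-1, -1/2)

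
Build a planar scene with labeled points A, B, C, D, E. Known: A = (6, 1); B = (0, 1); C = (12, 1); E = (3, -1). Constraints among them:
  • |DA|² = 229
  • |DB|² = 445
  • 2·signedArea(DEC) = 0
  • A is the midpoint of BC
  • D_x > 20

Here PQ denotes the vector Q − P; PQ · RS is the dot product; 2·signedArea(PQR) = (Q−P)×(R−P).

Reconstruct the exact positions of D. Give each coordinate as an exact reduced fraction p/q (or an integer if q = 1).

1. D_x = 21  [line -2·x + 9·y + 15 = 0 ∩ |DB|² = 445]
2. D_y = 3  [line -2·x + 9·y + 15 = 0 ∩ |DB|² = 445]
   → D = (21, 3)

D = (21, 3)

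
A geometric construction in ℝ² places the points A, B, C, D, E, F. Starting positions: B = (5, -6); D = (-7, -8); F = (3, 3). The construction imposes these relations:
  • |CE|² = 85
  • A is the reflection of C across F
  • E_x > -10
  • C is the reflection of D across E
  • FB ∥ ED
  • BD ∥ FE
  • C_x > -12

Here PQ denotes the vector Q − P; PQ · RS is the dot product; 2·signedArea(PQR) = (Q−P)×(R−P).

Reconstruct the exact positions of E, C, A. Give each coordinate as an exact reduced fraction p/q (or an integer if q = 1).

A = (17, -4)
C = (-11, 10)
E = (-9, 1)

1. E_x = -9  [FB ∥ ED ∩ BD ∥ FE]
2. E_y = 1  [FB ∥ ED ∩ BD ∥ FE]
   → E = (-9, 1)
3. C_x = -11  [C is the reflection of D across E]
4. C_y = 10  [C is the reflection of D across E]
   → C = (-11, 10)
5. A_x = 17  [A is the reflection of C across F]
6. A_y = -4  [A is the reflection of C across F]
   → A = (17, -4)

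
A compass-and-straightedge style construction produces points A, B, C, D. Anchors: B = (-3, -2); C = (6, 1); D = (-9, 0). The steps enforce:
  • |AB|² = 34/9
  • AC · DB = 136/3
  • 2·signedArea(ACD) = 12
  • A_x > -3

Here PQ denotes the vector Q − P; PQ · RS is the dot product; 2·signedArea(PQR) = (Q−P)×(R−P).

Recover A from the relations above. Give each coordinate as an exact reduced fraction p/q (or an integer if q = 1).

A = (-2, -1/3)

1. A_x = -2  [2·signedArea(ACD) = 12 ∩ AC · DB = 136/3]
2. A_y = -1/3  [2·signedArea(ACD) = 12 ∩ AC · DB = 136/3]
   → A = (-2, -1/3)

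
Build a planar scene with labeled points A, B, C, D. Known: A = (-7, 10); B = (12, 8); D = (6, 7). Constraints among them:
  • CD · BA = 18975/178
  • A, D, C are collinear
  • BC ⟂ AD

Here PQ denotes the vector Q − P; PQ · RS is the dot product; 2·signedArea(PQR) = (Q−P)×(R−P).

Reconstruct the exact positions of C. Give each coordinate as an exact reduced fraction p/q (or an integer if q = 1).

1. C_x = 2043/178  [A, D, C are collinear ∩ BC ⟂ AD]
2. C_y = 1021/178  [A, D, C are collinear ∩ BC ⟂ AD]
   → C = (2043/178, 1021/178)

C = (2043/178, 1021/178)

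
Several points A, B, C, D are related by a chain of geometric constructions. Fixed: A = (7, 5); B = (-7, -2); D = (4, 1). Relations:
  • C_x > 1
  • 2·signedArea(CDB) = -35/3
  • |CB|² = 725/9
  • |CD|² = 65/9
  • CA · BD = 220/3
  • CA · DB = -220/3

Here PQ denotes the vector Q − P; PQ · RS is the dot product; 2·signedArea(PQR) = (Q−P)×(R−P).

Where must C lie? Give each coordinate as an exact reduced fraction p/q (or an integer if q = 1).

1. C_x = 4/3  [CA · BD = 220/3 ∩ 2·signedArea(CDB) = -35/3]
2. C_y = 4/3  [CA · BD = 220/3 ∩ 2·signedArea(CDB) = -35/3]
   → C = (4/3, 4/3)

C = (4/3, 4/3)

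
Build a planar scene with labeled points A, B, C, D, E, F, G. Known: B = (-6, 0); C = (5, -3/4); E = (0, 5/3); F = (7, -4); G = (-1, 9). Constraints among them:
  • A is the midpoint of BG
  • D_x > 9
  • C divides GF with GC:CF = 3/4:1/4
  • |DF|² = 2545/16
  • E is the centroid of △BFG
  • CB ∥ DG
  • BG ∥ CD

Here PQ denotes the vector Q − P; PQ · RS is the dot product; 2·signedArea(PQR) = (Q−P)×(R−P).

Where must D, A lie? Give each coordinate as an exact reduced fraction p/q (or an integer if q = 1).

A = (-7/2, 9/2)
D = (10, 33/4)

1. D_x = 10  [CB ∥ DG ∩ BG ∥ CD]
2. D_y = 33/4  [CB ∥ DG ∩ BG ∥ CD]
   → D = (10, 33/4)
3. A_x = -7/2  [A is the midpoint of BG]
4. A_y = 9/2  [A is the midpoint of BG]
   → A = (-7/2, 9/2)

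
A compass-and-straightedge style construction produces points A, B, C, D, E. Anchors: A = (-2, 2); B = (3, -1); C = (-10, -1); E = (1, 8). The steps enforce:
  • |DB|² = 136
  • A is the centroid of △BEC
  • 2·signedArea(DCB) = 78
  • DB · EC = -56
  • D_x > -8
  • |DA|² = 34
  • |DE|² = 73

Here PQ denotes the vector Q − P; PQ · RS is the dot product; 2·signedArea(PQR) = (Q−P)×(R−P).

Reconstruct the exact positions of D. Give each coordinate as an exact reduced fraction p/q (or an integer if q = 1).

D = (-7, 5)

1. D_x = -7  [2·signedArea(DCB) = 78 ∩ DB · EC = -56]
2. D_y = 5  [2·signedArea(DCB) = 78 ∩ DB · EC = -56]
   → D = (-7, 5)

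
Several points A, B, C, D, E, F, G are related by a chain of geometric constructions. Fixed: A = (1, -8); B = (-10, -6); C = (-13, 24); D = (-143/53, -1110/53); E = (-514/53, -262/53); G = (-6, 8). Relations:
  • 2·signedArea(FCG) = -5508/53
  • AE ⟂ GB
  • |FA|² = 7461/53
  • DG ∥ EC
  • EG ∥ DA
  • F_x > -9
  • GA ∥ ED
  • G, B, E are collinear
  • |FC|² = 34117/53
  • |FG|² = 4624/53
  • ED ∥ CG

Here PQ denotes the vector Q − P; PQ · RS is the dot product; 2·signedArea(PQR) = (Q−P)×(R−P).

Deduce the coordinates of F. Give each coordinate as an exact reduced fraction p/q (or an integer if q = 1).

F = (-454/53, -52/53)

1. F_x = -454/53  [line 16·x + 7·y + 7628/53 = 0 ∩ |FC|² = 34117/53]
2. F_y = -52/53  [line 16·x + 7·y + 7628/53 = 0 ∩ |FC|² = 34117/53]
   → F = (-454/53, -52/53)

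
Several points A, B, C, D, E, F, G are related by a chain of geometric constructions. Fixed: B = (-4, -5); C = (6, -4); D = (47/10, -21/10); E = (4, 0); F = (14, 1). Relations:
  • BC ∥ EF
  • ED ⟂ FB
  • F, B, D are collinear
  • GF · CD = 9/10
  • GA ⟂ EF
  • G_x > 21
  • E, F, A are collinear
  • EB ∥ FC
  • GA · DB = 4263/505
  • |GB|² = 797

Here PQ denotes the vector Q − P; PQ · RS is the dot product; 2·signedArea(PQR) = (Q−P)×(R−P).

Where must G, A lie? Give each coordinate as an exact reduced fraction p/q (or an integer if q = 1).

A = (2264/101, 186/101)
G = (22, 6)

1. G_x = 22  [line 13/10·x + -19/10·y + -86/5 = 0 ∩ |GB|² = 797]
2. G_y = 6  [line 13/10·x + -19/10·y + -86/5 = 0 ∩ |GB|² = 797]
   → G = (22, 6)
3. A_x = 2264/101  [E, F, A are collinear ∩ GA ⟂ EF]
4. A_y = 186/101  [E, F, A are collinear ∩ GA ⟂ EF]
   → A = (2264/101, 186/101)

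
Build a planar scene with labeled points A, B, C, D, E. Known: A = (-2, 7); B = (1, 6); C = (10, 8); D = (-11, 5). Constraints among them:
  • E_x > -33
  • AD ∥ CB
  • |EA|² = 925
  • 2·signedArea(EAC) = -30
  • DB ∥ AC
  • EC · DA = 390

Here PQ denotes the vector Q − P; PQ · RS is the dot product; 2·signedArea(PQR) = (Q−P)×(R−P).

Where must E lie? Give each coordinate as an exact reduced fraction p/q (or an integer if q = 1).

E = (-32, 2)

1. E_x = -32  [2·signedArea(EAC) = -30 ∩ EC · DA = 390]
2. E_y = 2  [2·signedArea(EAC) = -30 ∩ EC · DA = 390]
   → E = (-32, 2)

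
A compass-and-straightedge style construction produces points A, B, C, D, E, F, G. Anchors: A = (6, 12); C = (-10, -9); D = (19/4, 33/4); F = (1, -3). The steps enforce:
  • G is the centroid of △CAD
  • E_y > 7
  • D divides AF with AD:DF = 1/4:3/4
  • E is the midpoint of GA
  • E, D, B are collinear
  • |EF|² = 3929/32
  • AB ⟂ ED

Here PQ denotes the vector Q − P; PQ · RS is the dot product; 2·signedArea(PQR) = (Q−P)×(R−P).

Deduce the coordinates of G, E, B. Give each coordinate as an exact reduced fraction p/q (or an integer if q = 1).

1. G_x = 1/4  [G is the centroid of △CAD]
2. G_y = 15/4  [G is the centroid of △CAD]
   → G = (1/4, 15/4)
3. E_x = 25/8  [E is the midpoint of GA]
4. E_y = 63/8  [E is the midpoint of GA]
   → E = (25/8, 63/8)
5. B_x = 1203/178  [E, D, B are collinear ∩ AB ⟂ ED]
6. B_y = 1551/178  [E, D, B are collinear ∩ AB ⟂ ED]
   → B = (1203/178, 1551/178)

B = (1203/178, 1551/178)
E = (25/8, 63/8)
G = (1/4, 15/4)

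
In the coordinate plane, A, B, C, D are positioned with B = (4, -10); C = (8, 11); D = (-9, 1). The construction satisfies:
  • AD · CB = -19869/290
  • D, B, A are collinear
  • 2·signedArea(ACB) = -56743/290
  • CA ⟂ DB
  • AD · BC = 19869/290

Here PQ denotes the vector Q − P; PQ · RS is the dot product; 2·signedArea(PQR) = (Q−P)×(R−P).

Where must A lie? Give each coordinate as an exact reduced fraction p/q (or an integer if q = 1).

A = (-1167/290, -931/290)

1. A_x = -1167/290  [D, B, A are collinear ∩ CA ⟂ DB]
2. A_y = -931/290  [D, B, A are collinear ∩ CA ⟂ DB]
   → A = (-1167/290, -931/290)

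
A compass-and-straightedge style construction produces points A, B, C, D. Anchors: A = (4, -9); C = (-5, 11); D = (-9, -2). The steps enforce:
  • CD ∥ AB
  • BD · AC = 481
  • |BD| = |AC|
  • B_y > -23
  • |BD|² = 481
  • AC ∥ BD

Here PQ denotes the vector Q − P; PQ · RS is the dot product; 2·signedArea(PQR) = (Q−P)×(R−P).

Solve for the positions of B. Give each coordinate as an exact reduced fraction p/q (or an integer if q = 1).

B = (0, -22)

1. B_x = 0  [AC ∥ BD ∩ CD ∥ AB]
2. B_y = -22  [AC ∥ BD ∩ CD ∥ AB]
   → B = (0, -22)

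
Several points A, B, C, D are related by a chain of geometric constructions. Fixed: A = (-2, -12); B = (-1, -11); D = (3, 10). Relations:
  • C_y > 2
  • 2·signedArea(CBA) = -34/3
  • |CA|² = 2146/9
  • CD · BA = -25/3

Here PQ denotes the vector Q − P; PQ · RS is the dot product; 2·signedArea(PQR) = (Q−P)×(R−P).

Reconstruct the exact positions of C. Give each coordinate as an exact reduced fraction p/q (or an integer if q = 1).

1. C_x = 5/3  [2·signedArea(CBA) = -34/3 ∩ CD · BA = -25/3]
2. C_y = 3  [2·signedArea(CBA) = -34/3 ∩ CD · BA = -25/3]
   → C = (5/3, 3)

C = (5/3, 3)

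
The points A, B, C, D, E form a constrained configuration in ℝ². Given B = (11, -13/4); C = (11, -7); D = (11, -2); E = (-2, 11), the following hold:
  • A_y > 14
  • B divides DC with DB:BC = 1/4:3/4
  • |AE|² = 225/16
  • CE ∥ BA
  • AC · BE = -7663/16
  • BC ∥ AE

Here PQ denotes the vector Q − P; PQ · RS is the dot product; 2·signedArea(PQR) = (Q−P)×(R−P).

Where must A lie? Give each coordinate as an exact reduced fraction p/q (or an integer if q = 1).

1. A_x = -2  [BC ∥ AE ∩ CE ∥ BA]
2. A_y = 59/4  [BC ∥ AE ∩ CE ∥ BA]
   → A = (-2, 59/4)

A = (-2, 59/4)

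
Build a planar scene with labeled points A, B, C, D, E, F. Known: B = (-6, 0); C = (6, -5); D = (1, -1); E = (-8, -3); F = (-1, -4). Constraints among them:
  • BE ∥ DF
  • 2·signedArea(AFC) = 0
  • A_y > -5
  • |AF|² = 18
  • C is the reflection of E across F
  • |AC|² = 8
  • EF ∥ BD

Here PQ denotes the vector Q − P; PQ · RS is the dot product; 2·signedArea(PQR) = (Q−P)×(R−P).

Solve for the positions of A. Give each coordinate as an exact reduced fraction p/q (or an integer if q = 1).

A = (16/5, -23/5)

1. A_x = 16/5  [line 1·x + 7·y + 29 = 0 ∩ |AC|² = 8]
2. A_y = -23/5  [line 1·x + 7·y + 29 = 0 ∩ |AC|² = 8]
   → A = (16/5, -23/5)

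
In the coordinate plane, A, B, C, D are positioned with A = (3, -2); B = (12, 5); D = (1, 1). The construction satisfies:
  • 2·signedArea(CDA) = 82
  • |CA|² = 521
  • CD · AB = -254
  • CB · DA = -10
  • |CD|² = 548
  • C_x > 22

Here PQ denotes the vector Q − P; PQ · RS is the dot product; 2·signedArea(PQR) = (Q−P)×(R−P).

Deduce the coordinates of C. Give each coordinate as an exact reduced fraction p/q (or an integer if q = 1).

1. C_x = 23  [CB · DA = -10 ∩ 2·signedArea(CDA) = 82]
2. C_y = 9  [CB · DA = -10 ∩ 2·signedArea(CDA) = 82]
   → C = (23, 9)

C = (23, 9)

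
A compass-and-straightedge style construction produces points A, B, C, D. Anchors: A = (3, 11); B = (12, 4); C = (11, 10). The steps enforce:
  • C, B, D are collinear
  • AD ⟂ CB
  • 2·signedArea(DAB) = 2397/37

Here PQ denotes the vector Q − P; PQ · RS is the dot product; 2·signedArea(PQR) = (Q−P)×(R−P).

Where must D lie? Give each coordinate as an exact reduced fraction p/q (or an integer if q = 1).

D = (393/37, 454/37)

1. D_x = 393/37  [C, B, D are collinear ∩ AD ⟂ CB]
2. D_y = 454/37  [C, B, D are collinear ∩ AD ⟂ CB]
   → D = (393/37, 454/37)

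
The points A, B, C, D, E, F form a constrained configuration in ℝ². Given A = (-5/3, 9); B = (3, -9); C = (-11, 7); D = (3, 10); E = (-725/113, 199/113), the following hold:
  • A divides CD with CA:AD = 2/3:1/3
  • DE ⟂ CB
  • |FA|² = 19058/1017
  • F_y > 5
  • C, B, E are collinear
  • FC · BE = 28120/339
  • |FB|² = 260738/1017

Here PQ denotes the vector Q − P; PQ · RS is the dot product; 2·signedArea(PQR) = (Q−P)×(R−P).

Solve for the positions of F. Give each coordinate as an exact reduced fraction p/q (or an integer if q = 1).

F = (-1370/339, 608/113)

1. F_x = -1370/339  [line 1064/113·x + -1216/113·y + 32528/339 = 0 ∩ |FB|² = 260738/1017]
2. F_y = 608/113  [line 1064/113·x + -1216/113·y + 32528/339 = 0 ∩ |FB|² = 260738/1017]
   → F = (-1370/339, 608/113)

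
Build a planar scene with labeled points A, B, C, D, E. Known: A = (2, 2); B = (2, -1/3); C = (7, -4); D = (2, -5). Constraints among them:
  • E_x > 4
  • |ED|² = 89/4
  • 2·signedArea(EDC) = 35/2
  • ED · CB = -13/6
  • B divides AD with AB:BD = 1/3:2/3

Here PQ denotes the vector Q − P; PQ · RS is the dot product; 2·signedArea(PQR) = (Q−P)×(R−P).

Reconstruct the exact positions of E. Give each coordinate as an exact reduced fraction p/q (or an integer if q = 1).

1. E_x = 9/2  [2·signedArea(EDC) = 35/2 ∩ ED · CB = -13/6]
2. E_y = -1  [2·signedArea(EDC) = 35/2 ∩ ED · CB = -13/6]
   → E = (9/2, -1)

E = (9/2, -1)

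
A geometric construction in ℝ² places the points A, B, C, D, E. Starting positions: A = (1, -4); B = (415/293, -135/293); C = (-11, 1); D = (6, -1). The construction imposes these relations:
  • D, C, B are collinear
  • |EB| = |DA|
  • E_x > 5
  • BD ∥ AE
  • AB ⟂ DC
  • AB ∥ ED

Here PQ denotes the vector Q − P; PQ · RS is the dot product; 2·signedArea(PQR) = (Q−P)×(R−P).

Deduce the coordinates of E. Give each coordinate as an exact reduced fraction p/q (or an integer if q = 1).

1. E_x = 1636/293  [AB ∥ ED ∩ BD ∥ AE]
2. E_y = -1330/293  [AB ∥ ED ∩ BD ∥ AE]
   → E = (1636/293, -1330/293)

E = (1636/293, -1330/293)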